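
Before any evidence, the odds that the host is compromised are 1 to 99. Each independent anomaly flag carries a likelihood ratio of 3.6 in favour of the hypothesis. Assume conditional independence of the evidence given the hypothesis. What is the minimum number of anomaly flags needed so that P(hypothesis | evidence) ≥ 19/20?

6

Prior odds = 1/99.
Likelihood ratio per anomaly flag = 3.6.
Target odds: 0.95 ÷ 0.05 = 19.
Need (1/99) × 3.6ⁿ ≥ 19, i.e. 3.6ⁿ ≥ 1881.
3.6⁵ = 604.66176 falls short of 1881 but 3.6⁶ = 34012224/15625 reaches it, so n = 6.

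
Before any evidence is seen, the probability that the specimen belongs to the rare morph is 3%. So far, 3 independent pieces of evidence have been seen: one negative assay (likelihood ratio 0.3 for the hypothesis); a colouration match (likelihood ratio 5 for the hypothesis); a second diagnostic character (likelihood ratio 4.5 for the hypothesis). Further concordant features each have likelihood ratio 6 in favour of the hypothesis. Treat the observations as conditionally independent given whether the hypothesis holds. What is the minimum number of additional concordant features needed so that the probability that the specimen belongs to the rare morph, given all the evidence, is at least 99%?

4

Prior odds = 0.03/0.97 = 3/97.
Combined Bayes factor of the evidence already in hand = 0.3 × 5 × 4.5 = 6.75.
Odds after that evidence = (3/97) × 6.75 = 81/388.
Target odds = 0.99/0.01 = 99.
Need 6ⁿ ≥ 99 ÷ (81/388) = 4268/9.
6³ = 216 falls short of 4268/9 but 6⁴ = 1296 reaches it, so n = 4.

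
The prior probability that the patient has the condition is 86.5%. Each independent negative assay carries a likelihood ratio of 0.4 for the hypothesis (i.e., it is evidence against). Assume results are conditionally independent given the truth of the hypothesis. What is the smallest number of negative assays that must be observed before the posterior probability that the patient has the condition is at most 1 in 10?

5

Prior odds = 0.865/0.135 = 173/27.
Likelihood ratio per negative assay = 0.4.
Target posterior odds = 0.1/0.9 = 1/9.
Need (173/27) × 0.4ⁿ ≤ 1/9, i.e. 0.4ⁿ ≤ 3/173.
0.4⁴ = 0.0256 is still above 3/173 but 0.4⁵ = 0.01024 is at or below it, so n = 5.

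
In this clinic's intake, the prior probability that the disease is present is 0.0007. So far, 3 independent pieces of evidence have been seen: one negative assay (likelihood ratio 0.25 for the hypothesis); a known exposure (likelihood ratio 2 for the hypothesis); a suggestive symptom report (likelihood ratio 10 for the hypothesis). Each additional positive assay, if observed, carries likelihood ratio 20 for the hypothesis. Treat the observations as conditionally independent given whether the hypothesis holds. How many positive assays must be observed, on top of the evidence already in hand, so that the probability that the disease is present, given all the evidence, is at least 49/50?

Prior odds = 0.0007/0.9993 = 7/9993.
Combined Bayes factor of the evidence already in hand = 0.25 × 2 × 10 = 5.
Odds after that evidence = (7/9993) × 5 = 35/9993.
Target odds = 0.98/0.02 = 49.
Need 20ⁿ ≥ 49 ÷ (35/9993) = 13990.2.
20³ = 8000 falls short of 13990.2 but 20⁴ = 160000 reaches it, so n = 4.

4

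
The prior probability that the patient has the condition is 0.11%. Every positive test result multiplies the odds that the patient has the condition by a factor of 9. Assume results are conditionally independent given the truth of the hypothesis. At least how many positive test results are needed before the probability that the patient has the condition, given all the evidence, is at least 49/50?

5

Prior odds = 0.0011/0.9989 = 11/9989.
Likelihood ratio per positive test result = 9.
Target odds: 0.98 ÷ 0.02 = 49.
Require 9ⁿ ≥ 49 ÷ (11/9989) = 489461/11.
9⁴ = 6561 falls short of 489461/11 but 9⁵ = 59049 reaches it, so n = 5.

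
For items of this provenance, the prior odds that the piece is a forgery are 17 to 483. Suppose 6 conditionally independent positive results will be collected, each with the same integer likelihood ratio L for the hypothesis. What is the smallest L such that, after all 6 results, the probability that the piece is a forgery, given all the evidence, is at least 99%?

Prior odds = 17/483.
Target odds = 0.99/0.01 = 99.
Need L⁶ ≥ 99 ÷ (17/483) = 47817/17.
3⁶ = 729 < 47817/17 ≤ 4096 = 4⁶, so L = 4.

4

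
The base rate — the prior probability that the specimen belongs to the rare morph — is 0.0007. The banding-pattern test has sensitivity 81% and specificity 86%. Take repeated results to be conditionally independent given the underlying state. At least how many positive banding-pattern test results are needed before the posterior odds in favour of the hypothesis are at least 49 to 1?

Prior odds: 0.0007 ÷ 0.9993 = 7/9993.
False-positive rate = 1 − 0.86 = 0.14; likelihood ratio of a positive = 0.81/0.14 = 81/14.
Target odds = 49.
Need (7/9993) × (81/14)ⁿ ≥ 49, i.e. (81/14)ⁿ ≥ 69951.
(81/14)⁶ ≈37509.6 falls short of 69951 but (81/14)⁷ ≈217020 reaches it, so n = 7.

7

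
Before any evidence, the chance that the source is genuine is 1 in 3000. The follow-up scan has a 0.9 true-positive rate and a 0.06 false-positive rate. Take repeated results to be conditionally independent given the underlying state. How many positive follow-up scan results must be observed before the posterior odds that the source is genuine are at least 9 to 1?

4

Prior odds = (1/3000)/(2999/3000) = 1/2999.
Likelihood ratio of a positive result = 0.9/0.06 = 15.
Target odds = 9.
Need (1/2999) × 15ⁿ ≥ 9, i.e. 15ⁿ ≥ 26991.
15³ = 3375 falls short of 26991 but 15⁴ = 50625 reaches it, so n = 4.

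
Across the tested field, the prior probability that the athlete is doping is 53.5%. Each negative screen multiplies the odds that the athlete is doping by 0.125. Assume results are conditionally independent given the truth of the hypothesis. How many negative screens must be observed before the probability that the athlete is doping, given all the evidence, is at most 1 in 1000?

Prior odds = 0.535/0.465 = 107/93.
Likelihood ratio per negative screen = 0.125.
Target posterior odds = 0.001/0.999 = 1/999.
Need (107/93) × 0.125ⁿ ≤ 1/999, i.e. 0.125ⁿ ≤ 31/35631.
0.125³ = 0.001953125 is still above 31/35631 but 0.125⁴ = 1/4096 is at or below it, so n = 4.

4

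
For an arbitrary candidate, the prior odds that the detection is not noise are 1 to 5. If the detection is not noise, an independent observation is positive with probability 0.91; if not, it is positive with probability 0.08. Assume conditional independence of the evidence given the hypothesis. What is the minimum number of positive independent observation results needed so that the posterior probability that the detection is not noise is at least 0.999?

4

Prior odds = 0.2.
Likelihood ratio of a positive = 0.91/0.08 = 11.375.
Target posterior odds = 0.999/0.001 = 999.
Require 11.375ⁿ ≥ 999 ÷ 0.2 = 4995.
11.375³ = 753571/512 falls short of 4995 but 11.375⁴ = 68574961/4096 reaches it, so n = 4.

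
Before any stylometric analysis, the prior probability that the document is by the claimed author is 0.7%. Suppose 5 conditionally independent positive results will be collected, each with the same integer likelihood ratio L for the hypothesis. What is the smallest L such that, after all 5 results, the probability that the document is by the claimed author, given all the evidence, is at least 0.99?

7

Prior odds = 0.007/0.993 = 7/993.
Target odds = 0.99/0.01 = 99.
Need L⁵ ≥ 99 ÷ (7/993) = 98307/7.
6⁵ = 7776 < 98307/7 ≤ 16807 = 7⁵, so L = 7.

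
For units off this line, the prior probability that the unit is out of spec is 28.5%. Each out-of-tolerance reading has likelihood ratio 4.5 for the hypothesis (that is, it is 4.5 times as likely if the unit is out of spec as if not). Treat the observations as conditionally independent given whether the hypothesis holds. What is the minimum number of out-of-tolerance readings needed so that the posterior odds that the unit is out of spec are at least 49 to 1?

4

Prior odds = 0.285/0.715 = 57/143.
Likelihood ratio per out-of-tolerance reading = 4.5.
Target odds = 49.
Require 4.5ⁿ ≥ 49 ÷ (57/143) = 7007/57.
4.5³ = 91.125 falls short of 7007/57 but 4.5⁴ = 410.0625 reaches it, so n = 4.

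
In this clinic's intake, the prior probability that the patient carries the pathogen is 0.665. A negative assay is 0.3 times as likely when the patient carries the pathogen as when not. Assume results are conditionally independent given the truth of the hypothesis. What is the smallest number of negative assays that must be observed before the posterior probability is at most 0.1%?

7

Prior odds = 0.665/0.335 = 133/67.
Likelihood ratio per negative assay = 0.3.
Target posterior odds = 0.001/0.999 = 1/999.
Need (133/67) × 0.3ⁿ ≤ 1/999, i.e. 0.3ⁿ ≤ 67/132867.
0.3⁶ = 729/1000000 is still above 67/132867 but 0.3⁷ = 2187/10000000 is at or below it, so n = 7.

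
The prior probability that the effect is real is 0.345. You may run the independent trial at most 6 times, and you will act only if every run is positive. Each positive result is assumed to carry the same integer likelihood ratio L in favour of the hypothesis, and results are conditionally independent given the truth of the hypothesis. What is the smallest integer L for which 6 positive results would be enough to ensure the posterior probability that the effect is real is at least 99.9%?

Prior odds = 0.345/0.655 = 69/131.
Target odds = 0.999/0.001 = 999.
Need L⁶ ≥ 999 ÷ (69/131) = 43623/23.
3⁶ = 729 < 43623/23 ≤ 4096 = 4⁶, so L = 4.

4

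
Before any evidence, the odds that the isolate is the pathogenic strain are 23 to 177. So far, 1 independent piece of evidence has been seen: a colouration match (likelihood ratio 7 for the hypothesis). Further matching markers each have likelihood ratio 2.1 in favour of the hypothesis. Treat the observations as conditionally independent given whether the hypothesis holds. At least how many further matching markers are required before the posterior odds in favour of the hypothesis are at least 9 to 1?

4

Prior odds = 23/177.
Bayes factor of the evidence already in hand = 7.
Odds after that evidence = (23/177) × 7 = 161/177.
Target odds = 9.
Need 2.1ⁿ ≥ 9 ÷ (161/177) = 1593/161.
2.1³ = 9.261 falls short of 1593/161 but 2.1⁴ = 19.4481 reaches it, so n = 4.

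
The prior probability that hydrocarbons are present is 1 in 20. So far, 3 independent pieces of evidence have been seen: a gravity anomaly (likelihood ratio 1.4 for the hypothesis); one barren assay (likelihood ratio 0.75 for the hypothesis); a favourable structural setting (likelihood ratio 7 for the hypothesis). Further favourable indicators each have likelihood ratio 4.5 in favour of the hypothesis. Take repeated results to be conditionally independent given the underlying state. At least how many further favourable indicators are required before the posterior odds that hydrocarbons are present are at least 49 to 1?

4

Prior odds = 0.05/0.95 = 1/19.
Combined Bayes factor of the evidence already in hand = 1.4 × 0.75 × 7 = 7.35.
Odds after that evidence = (1/19) × 7.35 = 147/380.
Target odds = 49.
Need 4.5ⁿ ≥ 49 ÷ (147/380) = 380/3.
4.5³ = 91.125 falls short of 380/3 but 4.5⁴ = 410.0625 reaches it, so n = 4.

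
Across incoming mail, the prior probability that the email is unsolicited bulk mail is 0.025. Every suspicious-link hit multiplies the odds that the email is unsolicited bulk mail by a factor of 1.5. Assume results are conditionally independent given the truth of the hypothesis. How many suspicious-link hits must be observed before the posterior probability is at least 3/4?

12

Prior odds: 0.025 ÷ 0.975 = 1/39.
Likelihood ratio per suspicious-link hit = 1.5.
Target odds: 0.75 ÷ 0.25 = 3.
Need (1/39) × 1.5ⁿ ≥ 3, i.e. 1.5ⁿ ≥ 117.
1.5¹¹ = 177147/2048 falls short of 117 but 1.5¹² = 531441/4096 reaches it, so n = 12.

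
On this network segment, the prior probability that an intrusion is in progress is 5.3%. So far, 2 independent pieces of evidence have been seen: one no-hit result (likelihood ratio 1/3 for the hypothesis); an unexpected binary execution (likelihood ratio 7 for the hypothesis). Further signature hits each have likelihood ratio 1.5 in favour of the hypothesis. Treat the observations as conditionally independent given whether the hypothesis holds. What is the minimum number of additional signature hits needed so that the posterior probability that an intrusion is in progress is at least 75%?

8

Prior odds = 0.053/0.947 = 53/947.
Combined Bayes factor of the evidence already in hand = (1/3) × 7 = 7/3.
Odds after that evidence = (53/947) × 7/3 = 371/2841.
Target odds = 0.75/0.25 = 3.
Need 1.5ⁿ ≥ 3 ÷ (371/2841) = 8523/371.
1.5⁷ = 17.0859375 falls short of 8523/371 but 1.5⁸ = 25.62890625 reaches it, so n = 8.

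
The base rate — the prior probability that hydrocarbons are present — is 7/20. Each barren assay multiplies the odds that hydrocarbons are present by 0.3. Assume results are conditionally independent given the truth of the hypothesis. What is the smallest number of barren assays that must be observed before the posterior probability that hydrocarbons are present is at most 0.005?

4

Prior odds = 0.35/0.65 = 7/13.
Likelihood ratio per barren assay = 0.3.
Target odds: 0.005 ÷ 0.995 = 1/199.
Require 0.3ⁿ ≤ 1/199 ÷ (7/13) = 13/1393.
0.3³ = 0.027 is still above 13/1393 but 0.3⁴ = 0.0081 is at or below it, so n = 4.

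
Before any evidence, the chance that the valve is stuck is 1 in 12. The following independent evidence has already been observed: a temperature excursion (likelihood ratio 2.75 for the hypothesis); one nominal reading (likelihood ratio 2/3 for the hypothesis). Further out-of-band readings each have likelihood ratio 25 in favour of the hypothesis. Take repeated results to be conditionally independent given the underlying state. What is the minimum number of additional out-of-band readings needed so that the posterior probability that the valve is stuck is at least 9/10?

Prior odds = (1/12)/(11/12) = 1/11.
Combined Bayes factor of the evidence already in hand = 2.75 × (2/3) = 11/6.
Odds after that evidence = (1/11) × 11/6 = 1/6.
Target odds = 0.9/0.1 = 9.
Need 25ⁿ ≥ 9 ÷ (1/6) = 54.
25¹ = 25 falls short of 54 but 25² = 625 reaches it, so n = 2.

2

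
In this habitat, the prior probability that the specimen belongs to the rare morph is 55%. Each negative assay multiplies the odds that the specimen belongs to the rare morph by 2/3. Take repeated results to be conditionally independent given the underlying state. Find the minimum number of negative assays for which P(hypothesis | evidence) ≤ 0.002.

16

Prior odds = 0.55/0.45 = 11/9.
Likelihood ratio per negative assay = 2/3.
Target posterior odds = 0.002/0.998 = 1/499.
Need (11/9) × (2/3)ⁿ ≤ 1/499, i.e. (2/3)ⁿ ≤ 9/5489.
(2/3)¹⁵ = 32768/14348907 is still above 9/5489 but (2/3)¹⁶ = 65536/43046721 is at or below it, so n = 16.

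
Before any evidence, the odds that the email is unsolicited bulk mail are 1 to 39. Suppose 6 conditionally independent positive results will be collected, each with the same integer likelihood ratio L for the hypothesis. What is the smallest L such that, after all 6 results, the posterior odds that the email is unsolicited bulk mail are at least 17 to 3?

3

Prior odds = 1/39.
Target odds = 17/3.
Need L⁶ ≥ 17/3 ÷ (1/39) = 221.
2⁶ = 64 < 221 ≤ 729 = 3⁶, so L = 3.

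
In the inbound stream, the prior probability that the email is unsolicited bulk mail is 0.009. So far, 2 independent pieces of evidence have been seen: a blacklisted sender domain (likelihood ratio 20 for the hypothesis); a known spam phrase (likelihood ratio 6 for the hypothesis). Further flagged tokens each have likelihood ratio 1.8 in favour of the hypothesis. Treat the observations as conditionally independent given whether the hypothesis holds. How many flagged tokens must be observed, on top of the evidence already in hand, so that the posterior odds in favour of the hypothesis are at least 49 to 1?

7

Prior odds = 0.009/0.991 = 9/991.
Combined Bayes factor of the evidence already in hand = 20 × 6 = 120.
Odds after that evidence = (9/991) × 120 = 1080/991.
Target odds = 49.
Need 1.8ⁿ ≥ 49 ÷ (1080/991) = 48559/1080.
1.8⁶ = 531441/15625 falls short of 48559/1080 but 1.8⁷ = 4782969/78125 reaches it, so n = 7.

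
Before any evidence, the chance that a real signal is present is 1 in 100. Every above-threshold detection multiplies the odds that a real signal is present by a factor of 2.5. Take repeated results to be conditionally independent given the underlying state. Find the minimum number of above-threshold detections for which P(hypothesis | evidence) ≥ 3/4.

7

Prior odds: 0.01 ÷ 0.99 = 1/99.
Likelihood ratio per above-threshold detection = 2.5.
Target odds: 0.75 ÷ 0.25 = 3.
Need (1/99) × 2.5ⁿ ≥ 3, i.e. 2.5ⁿ ≥ 297.
2.5⁶ = 244.140625 falls short of 297 but 2.5⁷ = 610.3515625 reaches it, so n = 7.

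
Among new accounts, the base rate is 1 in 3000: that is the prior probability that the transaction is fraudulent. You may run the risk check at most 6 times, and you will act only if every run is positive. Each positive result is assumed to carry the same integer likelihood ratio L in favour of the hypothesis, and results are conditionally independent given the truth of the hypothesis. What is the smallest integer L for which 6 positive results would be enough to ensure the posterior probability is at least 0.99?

Prior odds = (1/3000)/(2999/3000) = 1/2999.
Target odds = 0.99/0.01 = 99.
Need L⁶ ≥ 99 ÷ (1/2999) = 296901.
8⁶ = 262144 < 296901 ≤ 531441 = 9⁶, so L = 9.

9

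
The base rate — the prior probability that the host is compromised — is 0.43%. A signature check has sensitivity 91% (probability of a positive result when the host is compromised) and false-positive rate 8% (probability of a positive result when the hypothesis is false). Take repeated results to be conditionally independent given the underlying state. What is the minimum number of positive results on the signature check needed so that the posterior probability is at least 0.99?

Prior odds: 0.0043 ÷ 0.9957 = 43/9957.
Likelihood ratio of a positive result = 0.91/0.08 = 11.375.
Target odds: 0.99 ÷ 0.01 = 99.
Need (43/9957) × 11.375ⁿ ≥ 99, i.e. 11.375ⁿ ≥ 985743/43.
11.375⁴ = 68574961/4096 falls short of 985743/43 but 11.375⁵ ≈190439 reaches it, so n = 5.

5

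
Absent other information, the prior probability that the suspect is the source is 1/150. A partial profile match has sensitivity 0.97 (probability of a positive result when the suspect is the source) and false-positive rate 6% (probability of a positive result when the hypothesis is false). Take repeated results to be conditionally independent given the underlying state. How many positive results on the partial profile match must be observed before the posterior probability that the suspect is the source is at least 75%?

Prior odds: (1/150) ÷ (149/150) = 1/149.
Likelihood ratio of a positive result = 0.97/0.06 = 97/6.
Target posterior odds = 0.75/0.25 = 3.
Require (97/6)ⁿ ≥ 3 ÷ (1/149) = 447.
(97/6)² = 9409/36 falls short of 447 but (97/6)³ = 912673/216 reaches it, so n = 3.

3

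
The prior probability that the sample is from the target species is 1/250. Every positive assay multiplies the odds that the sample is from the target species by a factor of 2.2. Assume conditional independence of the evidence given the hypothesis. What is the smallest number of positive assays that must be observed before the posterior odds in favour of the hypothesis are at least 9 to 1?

Prior odds = 0.004/0.996 = 1/249.
Likelihood ratio per positive assay = 2.2.
Target odds = 9.
Need (1/249) × 2.2ⁿ ≥ 9, i.e. 2.2ⁿ ≥ 2241.
2.2⁹ ≈1207.27 falls short of 2241 but 2.2¹⁰ ≈2655.99 reaches it, so n = 10.

10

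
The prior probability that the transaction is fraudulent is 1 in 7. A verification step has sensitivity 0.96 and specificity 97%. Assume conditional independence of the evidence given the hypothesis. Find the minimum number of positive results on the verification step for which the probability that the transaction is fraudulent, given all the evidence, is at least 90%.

Prior odds = (1/7)/(6/7) = 1/6.
False-positive rate = 1 − 0.97 = 0.03; likelihood ratio of a positive = 0.96/0.03 = 32.
Target posterior odds = 0.9/0.1 = 9.
Need (1/6) × 32ⁿ ≥ 9, i.e. 32ⁿ ≥ 54.
32¹ = 32 falls short of 54 but 32² = 1024 reaches it, so n = 2.

2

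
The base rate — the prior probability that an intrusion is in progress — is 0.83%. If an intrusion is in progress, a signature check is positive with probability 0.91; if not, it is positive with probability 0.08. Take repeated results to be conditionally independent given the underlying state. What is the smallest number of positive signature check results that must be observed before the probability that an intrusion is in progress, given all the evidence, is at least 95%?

4

Prior odds = 0.0083/0.9917 = 83/9917.
Likelihood ratio of a positive = 0.91/0.08 = 11.375.
Target odds: 0.95 ÷ 0.05 = 19.
Need (83/9917) × 11.375ⁿ ≥ 19, i.e. 11.375ⁿ ≥ 188423/83.
11.375³ = 753571/512 falls short of 188423/83 but 11.375⁴ = 68574961/4096 reaches it, so n = 4.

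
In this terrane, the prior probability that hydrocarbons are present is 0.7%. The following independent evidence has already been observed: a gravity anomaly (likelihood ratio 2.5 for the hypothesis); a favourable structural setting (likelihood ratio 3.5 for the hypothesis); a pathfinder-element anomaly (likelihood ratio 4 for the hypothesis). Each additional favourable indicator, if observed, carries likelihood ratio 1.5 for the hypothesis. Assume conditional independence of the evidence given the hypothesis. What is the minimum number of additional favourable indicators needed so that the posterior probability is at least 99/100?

Prior odds = 0.007/0.993 = 7/993.
Combined Bayes factor of the evidence already in hand = 2.5 × 3.5 × 4 = 35.
Odds after that evidence = (7/993) × 35 = 245/993.
Target odds = 0.99/0.01 = 99.
Need 1.5ⁿ ≥ 99 ÷ (245/993) = 98307/245.
1.5¹⁴ = 4782969/16384 falls short of 98307/245 but 1.5¹⁵ = 14348907/32768 reaches it, so n = 15.

15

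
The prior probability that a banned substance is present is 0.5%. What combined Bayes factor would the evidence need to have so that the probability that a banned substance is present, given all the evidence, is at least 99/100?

Prior odds = 0.005/0.995 = 1/199.
Target odds = 0.99/0.01 = 99.
Required Bayes factor = 99 ÷ (1/199) = 19701.

19701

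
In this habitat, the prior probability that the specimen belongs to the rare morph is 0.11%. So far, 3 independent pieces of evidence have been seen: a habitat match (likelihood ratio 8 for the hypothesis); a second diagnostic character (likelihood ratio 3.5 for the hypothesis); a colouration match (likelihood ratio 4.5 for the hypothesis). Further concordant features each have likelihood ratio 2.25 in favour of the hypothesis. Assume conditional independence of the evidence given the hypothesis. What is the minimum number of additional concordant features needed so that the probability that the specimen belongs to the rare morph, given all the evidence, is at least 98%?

8

Prior odds = 0.0011/0.9989 = 11/9989.
Combined Bayes factor of the evidence already in hand = 8 × 3.5 × 4.5 = 126.
Odds after that evidence = (11/9989) × 126 = 198/1427.
Target odds = 0.98/0.02 = 49.
Need 2.25ⁿ ≥ 49 ÷ (198/1427) = 69923/198.
2.25⁷ = 4782969/16384 falls short of 69923/198 but 2.25⁸ = 43046721/65536 reaches it, so n = 8.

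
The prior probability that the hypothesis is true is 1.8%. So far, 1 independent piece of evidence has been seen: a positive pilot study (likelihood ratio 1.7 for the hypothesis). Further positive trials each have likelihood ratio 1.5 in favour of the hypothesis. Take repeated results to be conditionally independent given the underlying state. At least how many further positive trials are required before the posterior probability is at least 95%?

Prior odds = 0.018/0.982 = 9/491.
Bayes factor of the evidence already in hand = 1.7.
Odds after that evidence = (9/491) × 1.7 = 153/4910.
Target odds = 0.95/0.05 = 19.
Need 1.5ⁿ ≥ 19 ÷ (153/4910) = 93290/153.
1.5¹⁵ = 14348907/32768 falls short of 93290/153 but 1.5¹⁶ = 43046721/65536 reaches it, so n = 16.

16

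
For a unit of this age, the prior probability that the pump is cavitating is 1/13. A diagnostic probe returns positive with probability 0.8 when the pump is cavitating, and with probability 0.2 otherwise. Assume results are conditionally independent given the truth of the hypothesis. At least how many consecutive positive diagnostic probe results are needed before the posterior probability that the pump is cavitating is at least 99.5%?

6

Prior odds = (1/13)/(12/13) = 1/12.
Likelihood ratio of a positive result = 0.8/0.2 = 4.
Target odds: 0.995 ÷ 0.005 = 199.
Require 4ⁿ ≥ 199 ÷ (1/12) = 2388.
4⁵ = 1024 falls short of 2388 but 4⁶ = 4096 reaches it, so n = 6.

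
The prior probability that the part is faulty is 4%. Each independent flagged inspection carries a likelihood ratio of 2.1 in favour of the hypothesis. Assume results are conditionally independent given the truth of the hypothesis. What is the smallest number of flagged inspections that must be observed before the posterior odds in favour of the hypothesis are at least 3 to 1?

Prior odds = 0.04/0.96 = 1/24.
Likelihood ratio per flagged inspection = 2.1.
Target odds = 3.
Require 2.1ⁿ ≥ 3 ÷ (1/24) = 72.
2.1⁵ = 4084101/100000 falls short of 72 but 2.1⁶ = 85766121/1000000 reaches it, so n = 6.

6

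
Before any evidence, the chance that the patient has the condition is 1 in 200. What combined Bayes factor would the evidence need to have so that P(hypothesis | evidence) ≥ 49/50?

9751

Prior odds = 0.005/0.995 = 1/199.
Target odds = 0.98/0.02 = 49.
Required Bayes factor = 49 ÷ (1/199) = 9751.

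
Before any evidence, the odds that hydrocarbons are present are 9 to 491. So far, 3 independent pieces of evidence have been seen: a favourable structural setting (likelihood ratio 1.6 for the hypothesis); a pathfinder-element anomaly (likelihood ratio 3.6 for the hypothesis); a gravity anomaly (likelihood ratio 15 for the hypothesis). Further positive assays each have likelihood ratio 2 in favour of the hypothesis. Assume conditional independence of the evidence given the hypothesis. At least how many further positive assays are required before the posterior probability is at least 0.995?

7

Prior odds = 9/491.
Combined Bayes factor of the evidence already in hand = 1.6 × 3.6 × 15 = 86.4.
Odds after that evidence = (9/491) × 86.4 = 3888/2455.
Target odds = 0.995/0.005 = 199.
Need 2ⁿ ≥ 199 ÷ (3888/2455) = 488545/3888.
2⁶ = 64 falls short of 488545/3888 but 2⁷ = 128 reaches it, so n = 7.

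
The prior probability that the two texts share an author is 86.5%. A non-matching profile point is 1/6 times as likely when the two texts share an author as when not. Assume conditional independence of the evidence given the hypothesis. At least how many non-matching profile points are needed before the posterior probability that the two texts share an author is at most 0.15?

Prior odds = 0.865/0.135 = 173/27.
Likelihood ratio per non-matching profile point = 1/6.
Target posterior odds = 0.15/0.85 = 3/17.
Require (1/6)ⁿ ≤ 3/17 ÷ (173/27) = 81/2941.
(1/6)² = 1/36 is still above 81/2941 but (1/6)³ = 1/216 is at or below it, so n = 3.

3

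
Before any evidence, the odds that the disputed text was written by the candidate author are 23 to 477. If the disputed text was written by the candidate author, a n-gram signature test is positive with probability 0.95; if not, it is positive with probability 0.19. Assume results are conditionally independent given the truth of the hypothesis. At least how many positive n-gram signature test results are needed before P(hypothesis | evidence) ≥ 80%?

Prior odds = 23/477.
Likelihood ratio of a positive = 0.95/0.19 = 5.
Target posterior odds = 0.8/0.2 = 4.
Need (23/477) × 5ⁿ ≥ 4, i.e. 5ⁿ ≥ 1908/23.
5² = 25 falls short of 1908/23 but 5³ = 125 reaches it, so n = 3.

3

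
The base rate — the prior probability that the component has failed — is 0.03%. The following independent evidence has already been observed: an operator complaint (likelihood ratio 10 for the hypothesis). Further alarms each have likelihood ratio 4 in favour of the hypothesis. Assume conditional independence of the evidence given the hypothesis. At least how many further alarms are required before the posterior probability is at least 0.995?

9

Prior odds = 0.0003/0.9997 = 3/9997.
Bayes factor of the evidence already in hand = 10.
Odds after that evidence = (3/9997) × 10 = 30/9997.
Target odds = 0.995/0.005 = 199.
Need 4ⁿ ≥ 199 ÷ (30/9997) = 1989403/30.
4⁸ = 65536 falls short of 1989403/30 but 4⁹ = 262144 reaches it, so n = 9.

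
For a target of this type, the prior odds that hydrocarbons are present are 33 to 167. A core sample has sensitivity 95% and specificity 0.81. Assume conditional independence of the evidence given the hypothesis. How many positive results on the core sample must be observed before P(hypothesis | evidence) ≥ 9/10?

Prior odds = 33/167.
False-positive rate = 1 − 0.81 = 0.19; likelihood ratio of a positive = 0.95/0.19 = 5.
Target odds: 0.9 ÷ 0.1 = 9.
Need (33/167) × 5ⁿ ≥ 9, i.e. 5ⁿ ≥ 501/11.
5² = 25 falls short of 501/11 but 5³ = 125 reaches it, so n = 3.

3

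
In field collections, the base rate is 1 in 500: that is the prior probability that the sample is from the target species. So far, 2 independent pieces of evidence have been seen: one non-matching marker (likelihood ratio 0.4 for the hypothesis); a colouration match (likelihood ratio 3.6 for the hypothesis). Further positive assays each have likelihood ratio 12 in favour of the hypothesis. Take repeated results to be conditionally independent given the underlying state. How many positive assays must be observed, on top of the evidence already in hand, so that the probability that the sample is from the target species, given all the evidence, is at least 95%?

4

Prior odds = 0.002/0.998 = 1/499.
Combined Bayes factor of the evidence already in hand = 0.4 × 3.6 = 1.44.
Odds after that evidence = (1/499) × 1.44 = 36/12475.
Target odds = 0.95/0.05 = 19.
Need 12ⁿ ≥ 19 ÷ (36/12475) = 237025/36.
12³ = 1728 falls short of 237025/36 but 12⁴ = 20736 reaches it, so n = 4.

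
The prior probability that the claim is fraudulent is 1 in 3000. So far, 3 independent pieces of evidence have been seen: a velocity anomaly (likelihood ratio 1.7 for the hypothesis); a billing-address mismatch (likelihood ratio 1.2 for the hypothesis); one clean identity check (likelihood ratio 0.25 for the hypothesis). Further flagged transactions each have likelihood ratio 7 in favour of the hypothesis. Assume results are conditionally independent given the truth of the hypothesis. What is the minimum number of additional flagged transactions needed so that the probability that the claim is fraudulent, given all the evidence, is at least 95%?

Prior odds = (1/3000)/(2999/3000) = 1/2999.
Combined Bayes factor of the evidence already in hand = 1.7 × 1.2 × 0.25 = 0.51.
Odds after that evidence = (1/2999) × 0.51 = 51/299900.
Target odds = 0.95/0.05 = 19.
Need 7ⁿ ≥ 19 ÷ (51/299900) = 5698100/51.
7⁵ = 16807 falls short of 5698100/51 but 7⁶ = 117649 reaches it, so n = 6.

6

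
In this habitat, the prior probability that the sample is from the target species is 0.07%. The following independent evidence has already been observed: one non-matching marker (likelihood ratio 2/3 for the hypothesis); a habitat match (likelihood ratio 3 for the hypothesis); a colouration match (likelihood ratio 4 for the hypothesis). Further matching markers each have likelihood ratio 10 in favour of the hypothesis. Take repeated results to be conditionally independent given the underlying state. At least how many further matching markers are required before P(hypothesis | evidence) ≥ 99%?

5

Prior odds = 0.0007/0.9993 = 7/9993.
Combined Bayes factor of the evidence already in hand = (2/3) × 3 × 4 = 8.
Odds after that evidence = (7/9993) × 8 = 56/9993.
Target odds = 0.99/0.01 = 99.
Need 10ⁿ ≥ 99 ÷ (56/9993) = 989307/56.
10⁴ = 10000 falls short of 989307/56 but 10⁵ = 100000 reaches it, so n = 5.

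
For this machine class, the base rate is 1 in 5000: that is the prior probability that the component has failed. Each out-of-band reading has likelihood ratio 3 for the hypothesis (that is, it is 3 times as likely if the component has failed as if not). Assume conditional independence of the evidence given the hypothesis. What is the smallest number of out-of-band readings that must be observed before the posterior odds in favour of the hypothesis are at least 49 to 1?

Prior odds: 0.0002 ÷ 0.9998 = 1/4999.
Likelihood ratio per out-of-band reading = 3.
Target odds = 49.
Require 3ⁿ ≥ 49 ÷ (1/4999) = 244951.
3¹¹ = 177147 falls short of 244951 but 3¹² = 531441 reaches it, so n = 12.

12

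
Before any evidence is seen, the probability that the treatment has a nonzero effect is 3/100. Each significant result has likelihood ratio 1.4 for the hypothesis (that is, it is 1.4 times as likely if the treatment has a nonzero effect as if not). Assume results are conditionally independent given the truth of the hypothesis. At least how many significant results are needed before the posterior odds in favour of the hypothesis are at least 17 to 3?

Prior odds = 0.03/0.97 = 3/97.
Likelihood ratio per significant result = 1.4.
Target odds = 17/3.
Need (3/97) × 1.4ⁿ ≥ 17/3, i.e. 1.4ⁿ ≥ 1649/9.
1.4¹⁵ ≈155.568 falls short of 1649/9 but 1.4¹⁶ ≈217.795 reaches it, so n = 16.

16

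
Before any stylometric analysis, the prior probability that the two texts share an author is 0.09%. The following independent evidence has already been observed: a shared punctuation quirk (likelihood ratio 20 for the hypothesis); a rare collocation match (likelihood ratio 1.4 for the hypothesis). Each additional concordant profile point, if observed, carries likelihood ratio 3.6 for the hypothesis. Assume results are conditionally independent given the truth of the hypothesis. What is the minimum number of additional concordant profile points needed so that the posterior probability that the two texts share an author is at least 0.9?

Prior odds = 0.0009/0.9991 = 9/9991.
Combined Bayes factor of the evidence already in hand = 20 × 1.4 = 28.
Odds after that evidence = (9/9991) × 28 = 252/9991.
Target odds = 0.9/0.1 = 9.
Need 3.6ⁿ ≥ 9 ÷ (252/9991) = 9991/28.
3.6⁴ = 167.9616 falls short of 9991/28 but 3.6⁵ = 604.66176 reaches it, so n = 5.

5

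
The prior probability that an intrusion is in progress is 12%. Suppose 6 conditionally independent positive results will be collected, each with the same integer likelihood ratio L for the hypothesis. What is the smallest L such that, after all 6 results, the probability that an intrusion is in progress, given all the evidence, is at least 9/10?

3

Prior odds = 0.12/0.88 = 3/22.
Target odds = 0.9/0.1 = 9.
Need L⁶ ≥ 9 ÷ (3/22) = 66.
2⁶ = 64 < 66 ≤ 729 = 3⁶, so L = 3.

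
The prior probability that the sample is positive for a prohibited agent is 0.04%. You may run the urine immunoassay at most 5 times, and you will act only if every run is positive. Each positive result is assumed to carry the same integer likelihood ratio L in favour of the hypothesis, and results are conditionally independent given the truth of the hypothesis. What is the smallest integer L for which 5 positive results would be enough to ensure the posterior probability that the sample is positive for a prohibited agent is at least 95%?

Prior odds = 0.0004/0.9996 = 1/2499.
Target odds = 0.95/0.05 = 19.
Need L⁵ ≥ 19 ÷ (1/2499) = 47481.
8⁵ = 32768 < 47481 ≤ 59049 = 9⁵, so L = 9.

9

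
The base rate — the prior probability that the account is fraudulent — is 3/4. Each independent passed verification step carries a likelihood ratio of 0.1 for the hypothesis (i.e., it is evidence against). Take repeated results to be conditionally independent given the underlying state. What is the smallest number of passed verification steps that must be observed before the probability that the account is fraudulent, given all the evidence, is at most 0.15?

Prior odds: 0.75 ÷ 0.25 = 3.
Likelihood ratio per passed verification step = 0.1.
Target posterior odds = 0.15/0.85 = 3/17.
Need 3 × 0.1ⁿ ≤ 3/17, i.e. 0.1ⁿ ≤ 1/17.
0.1¹ = 0.1 is still above 1/17 but 0.1² = 0.01 is at or below it, so n = 2.

2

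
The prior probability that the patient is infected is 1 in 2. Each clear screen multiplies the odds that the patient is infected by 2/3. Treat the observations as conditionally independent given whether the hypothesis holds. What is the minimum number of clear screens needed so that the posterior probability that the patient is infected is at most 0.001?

18

Prior odds: 0.5 ÷ 0.5 = 1.
Likelihood ratio per clear screen = 2/3.
Target posterior odds = 0.001/0.999 = 1/999.
Need 1 × (2/3)ⁿ ≤ 1/999, i.e. (2/3)ⁿ ≤ 1/999.
(2/3)¹⁷ = 131072/129140163 is still above 1/999 but (2/3)¹⁸ = 262144/387420489 is at or below it, so n = 18.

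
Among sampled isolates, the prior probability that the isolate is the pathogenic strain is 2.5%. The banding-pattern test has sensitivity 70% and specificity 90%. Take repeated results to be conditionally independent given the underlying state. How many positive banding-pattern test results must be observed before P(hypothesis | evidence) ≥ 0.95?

Prior odds = 0.025/0.975 = 1/39.
False-positive rate = 1 − 0.9 = 0.1; likelihood ratio of a positive = 0.7/0.1 = 7.
Target posterior odds = 0.95/0.05 = 19.
Require 7ⁿ ≥ 19 ÷ (1/39) = 741.
7³ = 343 falls short of 741 but 7⁴ = 2401 reaches it, so n = 4.

4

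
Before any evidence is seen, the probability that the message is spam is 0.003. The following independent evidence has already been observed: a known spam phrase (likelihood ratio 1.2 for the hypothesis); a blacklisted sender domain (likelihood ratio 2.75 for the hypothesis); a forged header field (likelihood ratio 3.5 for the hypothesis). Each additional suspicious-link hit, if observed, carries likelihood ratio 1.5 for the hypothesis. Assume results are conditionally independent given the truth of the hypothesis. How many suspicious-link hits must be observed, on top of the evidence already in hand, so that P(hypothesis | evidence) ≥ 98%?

Prior odds = 0.003/0.997 = 3/997.
Combined Bayes factor of the evidence already in hand = 1.2 × 2.75 × 3.5 = 11.55.
Odds after that evidence = (3/997) × 11.55 = 693/19940.
Target odds = 0.98/0.02 = 49.
Need 1.5ⁿ ≥ 49 ÷ (693/19940) = 139580/99.
1.5¹⁷ = 129140163/131072 falls short of 139580/99 but 1.5¹⁸ = 387420489/262144 reaches it, so n = 18.

18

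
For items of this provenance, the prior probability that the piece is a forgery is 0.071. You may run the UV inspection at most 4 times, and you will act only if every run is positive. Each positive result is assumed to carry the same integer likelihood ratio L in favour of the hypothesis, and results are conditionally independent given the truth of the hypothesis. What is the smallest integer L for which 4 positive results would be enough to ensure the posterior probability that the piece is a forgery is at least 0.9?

Prior odds = 0.071/0.929 = 71/929.
Target odds = 0.9/0.1 = 9.
Need L⁴ ≥ 9 ÷ (71/929) = 8361/71.
3⁴ = 81 < 8361/71 ≤ 256 = 4⁴, so L = 4.

4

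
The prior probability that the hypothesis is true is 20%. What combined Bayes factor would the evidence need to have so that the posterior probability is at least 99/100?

396

Prior odds = 0.2/0.8 = 0.25.
Target odds = 0.99/0.01 = 99.
Required Bayes factor = 99 ÷ 0.25 = 396.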